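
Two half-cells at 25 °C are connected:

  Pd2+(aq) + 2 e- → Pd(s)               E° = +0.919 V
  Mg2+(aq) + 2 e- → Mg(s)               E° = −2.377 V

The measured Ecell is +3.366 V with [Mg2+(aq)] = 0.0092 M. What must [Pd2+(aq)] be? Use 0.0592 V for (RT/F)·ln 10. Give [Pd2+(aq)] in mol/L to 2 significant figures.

With Pd²⁺/Pd at the cathode and Mg²⁺/Mg at the anode, E°cell = +0.919 − (−2.377) = +3.296 V (n = 2).
Rearranging E = E° − (0.0592/n)·log Q gives log Q = 2(+3.296 − (+3.366))/0.0592 = −2.365.
The balanced reaction is Pd2+(aq) + Mg(s) → Pd(s) + Mg2+(aq), so Q = [Mg2+(aq)] / [Pd2+(aq)].
Substituting the known concentrations and solving, log [Pd2+(aq)] = 0.329 and [Pd2+(aq)] = 2.1 M.

2.1 M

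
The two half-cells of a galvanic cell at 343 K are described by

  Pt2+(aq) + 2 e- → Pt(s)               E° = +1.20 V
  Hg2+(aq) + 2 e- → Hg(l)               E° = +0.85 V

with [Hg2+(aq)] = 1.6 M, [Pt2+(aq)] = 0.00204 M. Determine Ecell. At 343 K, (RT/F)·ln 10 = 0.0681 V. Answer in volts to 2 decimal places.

The Pt²⁺/Pt couple has the more positive E°, so it is the cathode; Hg²⁺/Hg is the anode.
E°cell = E°cat − E°an = +1.20 − (+0.85) = +0.35 V; n = 2.
The balanced reaction is Pt2+(aq) + Hg(l) → Pt(s) + Hg2+(aq), so Q = [Hg2+(aq)] / [Pt2+(aq)] = 784 and log Q = 2.894.
E = E° − (0.0681/n)·log Q = +0.35 − (0.0681/2)(2.894) = +0.25 V.

+0.25 V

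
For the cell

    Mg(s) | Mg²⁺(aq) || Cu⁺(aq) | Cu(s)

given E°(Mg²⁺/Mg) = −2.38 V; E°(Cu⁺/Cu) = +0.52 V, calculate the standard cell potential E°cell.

By convention the left-hand electrode in cell notation is the anode (oxidation) and the right-hand electrode is the cathode (reduction).
E°cell = E°(right) − E°(left) = +0.52 − (−2.38) = +2.90 V.

+2.90 V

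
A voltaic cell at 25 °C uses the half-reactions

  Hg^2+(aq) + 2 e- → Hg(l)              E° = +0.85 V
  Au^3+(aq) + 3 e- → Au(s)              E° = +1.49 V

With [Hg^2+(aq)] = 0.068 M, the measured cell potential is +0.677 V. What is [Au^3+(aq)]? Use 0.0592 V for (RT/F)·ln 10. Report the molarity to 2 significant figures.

Au³⁺/Au is the cathode (higher E°); E°cell = +1.49 − (+0.85) = +0.64 V with n = 6.
From the Nernst equation, log Q = n(E° − E)/0.0592 = 6·(+0.64 − (+0.677))/0.0592 = −3.750.
The balanced reaction is 2 Au^3+(aq) + 3 Hg(l) → 2 Au(s) + 3 Hg^2+(aq), so Q = [Hg^2+(aq)]^3 / [Au^3+(aq)]^2.
Substituting the known concentrations and solving, log [Au^3+(aq)] = 0.124 and [Au^3+(aq)] = 1.3 M.

1.3 M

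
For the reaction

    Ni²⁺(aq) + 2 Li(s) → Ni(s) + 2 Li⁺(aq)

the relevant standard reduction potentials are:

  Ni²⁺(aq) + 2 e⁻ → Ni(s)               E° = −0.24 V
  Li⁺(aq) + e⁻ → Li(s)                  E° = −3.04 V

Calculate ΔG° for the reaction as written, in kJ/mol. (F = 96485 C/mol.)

In the reaction as written Ni²⁺(aq) is reduced, so the Ni²⁺/Ni couple is the cathode and Li⁺/Li is the anode.
E°cell = −0.24 − (−3.04) = +2.80 V; balancing electrons gives n = 2.
ΔG° = −nFE°cell = −(2)(96485)(+2.80) J/mol = −540 kJ/mol.

−540 kJ/mol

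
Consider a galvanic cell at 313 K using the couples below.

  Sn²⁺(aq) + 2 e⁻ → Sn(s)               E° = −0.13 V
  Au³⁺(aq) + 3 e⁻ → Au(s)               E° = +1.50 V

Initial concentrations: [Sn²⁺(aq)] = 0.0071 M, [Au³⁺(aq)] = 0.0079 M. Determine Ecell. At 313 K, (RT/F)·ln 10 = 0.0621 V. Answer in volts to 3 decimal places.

Au³⁺/Au is reduced (cathode, E° = +1.50 V) and Sn²⁺/Sn is oxidized (anode).
The standard potential is +1.50 − (−0.13) = +1.63 V and the balanced reaction transfers n = 6 electrons.
The balanced reaction is 2 Au³⁺(aq) + 3 Sn(s) → 2 Au(s) + 3 Sn²⁺(aq), so Q = [Sn²⁺(aq)]^3 / [Au³⁺(aq)]^2 = 0.00573 and log Q = −2.241.
Applying E = E° − (RT ln10/nF)·log Q gives +1.63 − (0.0621/6)(−2.241) = +1.653 V.

+1.653 V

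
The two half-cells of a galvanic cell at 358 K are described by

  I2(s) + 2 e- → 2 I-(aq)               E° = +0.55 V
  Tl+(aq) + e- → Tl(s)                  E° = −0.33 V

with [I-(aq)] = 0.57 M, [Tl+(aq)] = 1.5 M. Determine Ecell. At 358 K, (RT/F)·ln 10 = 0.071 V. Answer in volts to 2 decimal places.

The I₂/I⁻ couple has the more positive E°, so it is the cathode; Tl⁺/Tl is the anode.
E°cell = E°cat − E°an = +0.55 − (−0.33) = +0.88 V; n = 2.
For the overall reaction I2(s) + 2 Tl(s) → 2 I-(aq) + 2 Tl+(aq), Q = [I-(aq)]^2·[Tl+(aq)]^2 = 0.731, giving log Q = −0.136.
Applying E = E° − (RT ln10/nF)·log Q gives +0.88 − (0.071/2)(−0.136) = +0.88 V.

+0.88 V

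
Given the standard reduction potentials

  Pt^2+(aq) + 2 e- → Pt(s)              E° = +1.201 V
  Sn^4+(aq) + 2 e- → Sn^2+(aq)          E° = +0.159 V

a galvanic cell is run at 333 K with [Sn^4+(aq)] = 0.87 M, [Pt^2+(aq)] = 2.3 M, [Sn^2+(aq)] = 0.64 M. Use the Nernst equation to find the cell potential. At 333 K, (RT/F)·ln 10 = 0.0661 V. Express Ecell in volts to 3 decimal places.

Since E°(Pt²⁺/Pt) > E°(Sn⁴⁺/Sn²⁺), Pt²⁺/Pt serves as the cathode.
E°cell = +1.201 − (+0.159) = +1.042 V, with n = 2 electrons transferred.
Balancing gives Pt^2+(aq) + Sn^2+(aq) → Pt(s) + Sn^4+(aq); hence Q = [Sn^4+(aq)] / ([Pt^2+(aq)]·[Sn^2+(aq)]) = 0.591 (log Q = −0.228).
E = E° − (0.0661/n)·log Q = +1.042 − (0.0661/2)(−0.228) = +1.050 V.

+1.050 V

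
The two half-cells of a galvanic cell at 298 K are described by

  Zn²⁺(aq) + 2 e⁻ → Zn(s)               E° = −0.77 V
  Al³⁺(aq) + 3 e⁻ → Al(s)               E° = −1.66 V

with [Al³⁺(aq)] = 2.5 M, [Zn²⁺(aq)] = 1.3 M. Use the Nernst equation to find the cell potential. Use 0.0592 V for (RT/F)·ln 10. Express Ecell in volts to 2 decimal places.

The Zn²⁺/Zn couple has the more positive E°, so it is the cathode; Al³⁺/Al is the anode.
The standard potential is −0.77 − (−1.66) = +0.89 V and the balanced reaction transfers n = 6 electrons.
Balancing gives 3 Zn²⁺(aq) + 2 Al(s) → 3 Zn(s) + 2 Al³⁺(aq); hence Q = [Al³⁺(aq)]^2 / [Zn²⁺(aq)]^3 = 2.84 (log Q = 0.454).
E = E° − (0.0592/n)·log Q = +0.89 − (0.0592/6)(0.454) = +0.89 V.

+0.89 V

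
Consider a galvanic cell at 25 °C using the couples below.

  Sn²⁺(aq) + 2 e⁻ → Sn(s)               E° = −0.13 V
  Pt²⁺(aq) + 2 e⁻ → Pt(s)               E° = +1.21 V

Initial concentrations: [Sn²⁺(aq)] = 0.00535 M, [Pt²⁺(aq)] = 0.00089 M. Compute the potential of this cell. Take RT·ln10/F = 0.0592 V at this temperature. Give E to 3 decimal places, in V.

+1.317 V

Pt²⁺/Pt is reduced (cathode, E° = +1.21 V) and Sn²⁺/Sn is oxidized (anode).
The standard potential is +1.21 − (−0.13) = +1.34 V and the balanced reaction transfers n = 2 electrons.
Balancing gives Pt²⁺(aq) + Sn(s) → Pt(s) + Sn²⁺(aq); hence Q = [Sn²⁺(aq)] / [Pt²⁺(aq)] = 6.01 (log Q = 0.779).
E = E° − (0.0592/n)·log Q = +1.34 − (0.0592/2)(0.779) = +1.317 V.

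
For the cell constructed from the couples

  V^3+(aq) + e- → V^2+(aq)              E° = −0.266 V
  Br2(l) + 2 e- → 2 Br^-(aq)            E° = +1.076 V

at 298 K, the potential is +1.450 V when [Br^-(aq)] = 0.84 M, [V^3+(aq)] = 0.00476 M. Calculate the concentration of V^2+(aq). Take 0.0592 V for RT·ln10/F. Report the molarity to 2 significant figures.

0.27 M

Br₂/Br⁻ is the cathode (higher E°); E°cell = +1.076 − (−0.266) = +1.342 V with n = 2.
Since E = E° − (0.0592/n)·log Q, log Q = n(E° − E)/0.0592 = −3.649.
Balancing electrons gives Br2(l) + 2 V^2+(aq) → 2 Br^-(aq) + 2 V^3+(aq); thus Q = ([Br^-(aq)]^2·[V^3+(aq)]^2) / [V^2+(aq)]^2.
Isolating [V^2+(aq)] in Q = 10^{−3.649} yields log [V^2+(aq)] = −0.574, i.e. 0.27 M.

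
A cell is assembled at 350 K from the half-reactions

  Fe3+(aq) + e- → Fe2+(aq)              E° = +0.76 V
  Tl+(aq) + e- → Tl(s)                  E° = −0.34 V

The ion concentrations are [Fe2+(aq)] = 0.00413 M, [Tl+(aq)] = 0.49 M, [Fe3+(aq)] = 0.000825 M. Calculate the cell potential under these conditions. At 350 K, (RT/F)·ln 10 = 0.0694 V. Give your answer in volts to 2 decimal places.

+1.07 V

The Fe³⁺/Fe²⁺ couple has the more positive E°, so it is the cathode; Tl⁺/Tl is the anode.
E°cell = E°cat − E°an = +0.76 − (−0.34) = +1.10 V; n = 1.
For the overall reaction Fe3+(aq) + Tl(s) → Fe2+(aq) + Tl+(aq), Q = ([Fe2+(aq)]·[Tl+(aq)]) / [Fe3+(aq)] = 2.45, giving log Q = 0.390.
E = E° − (0.0694/n)·log Q = +1.10 − (0.0694/1)(0.390) = +1.07 V.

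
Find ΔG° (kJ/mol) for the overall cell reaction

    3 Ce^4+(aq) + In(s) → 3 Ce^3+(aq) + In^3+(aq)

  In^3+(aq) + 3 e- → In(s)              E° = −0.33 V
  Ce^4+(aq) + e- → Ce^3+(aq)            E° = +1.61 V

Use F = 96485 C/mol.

In the reaction as written Ce^4+(aq) is reduced, so the Ce⁴⁺/Ce³⁺ couple is the cathode and In³⁺/In is the anode.
E°cell = +1.61 − (−0.33) = +1.94 V; balancing electrons gives n = 3.
ΔG° = −nFE°cell = −(3)(96485)(+1.94) J/mol = −562 kJ/mol.

−562 kJ/mol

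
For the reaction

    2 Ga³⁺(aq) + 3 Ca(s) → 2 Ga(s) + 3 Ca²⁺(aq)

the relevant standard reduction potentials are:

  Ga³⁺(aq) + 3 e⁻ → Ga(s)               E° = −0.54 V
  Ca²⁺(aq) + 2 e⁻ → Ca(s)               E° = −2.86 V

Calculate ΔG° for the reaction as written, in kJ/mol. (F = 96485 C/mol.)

In the reaction as written Ga³⁺(aq) is reduced, so the Ga³⁺/Ga couple is the cathode and Ca²⁺/Ca is the anode.
E°cell = −0.54 − (−2.86) = +2.32 V; balancing electrons gives n = 6.
ΔG° = −nFE°cell = −(6)(96485)(+2.32) J/mol = −1343 kJ/mol.

−1343 kJ/mol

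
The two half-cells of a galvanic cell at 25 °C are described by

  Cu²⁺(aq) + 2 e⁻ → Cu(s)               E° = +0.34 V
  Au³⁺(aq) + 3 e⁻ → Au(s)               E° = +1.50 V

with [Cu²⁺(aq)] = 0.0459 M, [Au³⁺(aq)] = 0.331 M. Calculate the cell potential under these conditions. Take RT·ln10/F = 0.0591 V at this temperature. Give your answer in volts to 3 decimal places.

The Au³⁺/Au couple has the more positive E°, so it is the cathode; Cu²⁺/Cu is the anode.
The standard potential is +1.50 − (+0.34) = +1.16 V and the balanced reaction transfers n = 6 electrons.
Balancing gives 2 Au³⁺(aq) + 3 Cu(s) → 2 Au(s) + 3 Cu²⁺(aq); hence Q = [Cu²⁺(aq)]^3 / [Au³⁺(aq)]^2 = 0.000883 (log Q = −3.054).
Applying E = E° − (RT ln10/nF)·log Q gives +1.16 − (0.0591/6)(−3.054) = +1.190 V.

+1.190 V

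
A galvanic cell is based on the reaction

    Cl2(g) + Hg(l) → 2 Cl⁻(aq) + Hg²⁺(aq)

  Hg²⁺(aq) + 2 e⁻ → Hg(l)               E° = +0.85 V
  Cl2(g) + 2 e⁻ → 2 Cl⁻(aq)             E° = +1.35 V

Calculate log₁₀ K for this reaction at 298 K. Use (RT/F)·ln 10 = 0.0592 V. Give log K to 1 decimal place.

log K = 16.9

The Cl₂/Cl⁻ couple is reduced (cathode); E°cell = +1.35 − (+0.85) = +0.50 V with n = 2.
At equilibrium E = 0, so log K = nE°cell / 0.0592 = (2)(+0.50) / 0.0592 = 16.9.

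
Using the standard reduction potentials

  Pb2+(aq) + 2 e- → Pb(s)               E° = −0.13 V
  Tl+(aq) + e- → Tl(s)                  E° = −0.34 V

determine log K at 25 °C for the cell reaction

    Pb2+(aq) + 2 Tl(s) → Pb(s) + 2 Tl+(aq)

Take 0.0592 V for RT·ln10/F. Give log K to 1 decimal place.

The Pb²⁺/Pb couple is reduced (cathode); E°cell = −0.13 − (−0.34) = +0.21 V with n = 2.
At equilibrium E = 0, so log K = nE°cell / 0.0592 = (2)(+0.21) / 0.0592 = 7.1.

log K = 7.1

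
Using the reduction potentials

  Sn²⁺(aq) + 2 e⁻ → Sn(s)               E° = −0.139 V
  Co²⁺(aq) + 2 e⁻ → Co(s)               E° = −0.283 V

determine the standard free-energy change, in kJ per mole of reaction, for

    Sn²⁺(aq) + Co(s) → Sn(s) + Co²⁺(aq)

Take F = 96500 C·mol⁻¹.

−27.8 kJ/mol

In the reaction as written Sn²⁺(aq) is reduced, so the Sn²⁺/Sn couple is the cathode and Co²⁺/Co is the anode.
E°cell = −0.139 − (−0.283) = +0.144 V; balancing electrons gives n = 2.
ΔG° = −nFE°cell = −(2)(96500)(+0.144) J/mol = −27.8 kJ/mol.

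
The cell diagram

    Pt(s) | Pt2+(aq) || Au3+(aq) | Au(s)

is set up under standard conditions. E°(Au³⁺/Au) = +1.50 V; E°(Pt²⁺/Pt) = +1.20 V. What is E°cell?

By convention the left-hand electrode in cell notation is the anode (oxidation) and the right-hand electrode is the cathode (reduction).
E°cell = E°(right) − E°(left) = +1.50 − (+1.20) = +0.30 V.

+0.30 V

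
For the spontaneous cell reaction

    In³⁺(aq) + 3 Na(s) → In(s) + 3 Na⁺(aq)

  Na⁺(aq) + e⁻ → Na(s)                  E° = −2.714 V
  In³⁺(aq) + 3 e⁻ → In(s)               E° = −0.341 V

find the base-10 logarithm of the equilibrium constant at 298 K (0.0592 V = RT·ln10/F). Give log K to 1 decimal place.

log K = 120.3

The In³⁺/In couple is reduced (cathode); E°cell = −0.341 − (−2.714) = +2.373 V with n = 3.
At equilibrium E = 0, so log K = nE°cell / 0.0592 = (3)(+2.373) / 0.0592 = 120.3.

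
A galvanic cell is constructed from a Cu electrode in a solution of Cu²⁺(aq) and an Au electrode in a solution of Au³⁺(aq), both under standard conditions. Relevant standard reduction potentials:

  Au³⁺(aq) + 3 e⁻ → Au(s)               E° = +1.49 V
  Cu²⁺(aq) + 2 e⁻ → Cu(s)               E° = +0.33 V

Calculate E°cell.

+1.16 V

Of the two couples in this cell, the one with the more positive reduction potential is reduced at the cathode: here that is Au³⁺/Au (+1.49 V); Cu²⁺/Cu (+0.33 V) is the anode.
E°cell = E°(cathode) − E°(anode) = +1.49 − (+0.33) = +1.16 V.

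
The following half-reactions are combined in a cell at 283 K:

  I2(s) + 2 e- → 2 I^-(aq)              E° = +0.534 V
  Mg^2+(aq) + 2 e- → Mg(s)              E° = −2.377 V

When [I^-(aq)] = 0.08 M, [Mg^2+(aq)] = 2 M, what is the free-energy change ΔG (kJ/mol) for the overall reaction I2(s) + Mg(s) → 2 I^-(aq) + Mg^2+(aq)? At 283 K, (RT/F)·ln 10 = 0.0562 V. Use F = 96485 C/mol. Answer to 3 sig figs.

E°cell = +0.534 − (−2.377) = +2.911 V; the balanced reaction transfers n = 2 electrons.
Q = [I^-(aq)]^2·[Mg^2+(aq)] = 0.0128, so log Q = −1.893 and E = +2.911 − (0.0562/2)(−1.893) = +2.9642 V.
Then ΔG = −nFE = −2 × 96485 × +2.9642 J/mol = −572 kJ/mol.

−572 kJ/mol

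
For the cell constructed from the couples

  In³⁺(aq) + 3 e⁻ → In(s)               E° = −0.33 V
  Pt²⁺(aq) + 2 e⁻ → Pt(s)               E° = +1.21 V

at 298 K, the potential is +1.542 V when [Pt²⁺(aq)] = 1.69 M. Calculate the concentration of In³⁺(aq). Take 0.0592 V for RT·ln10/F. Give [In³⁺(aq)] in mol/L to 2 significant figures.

1.7 M

The Pt²⁺/Pt couple has the larger reduction potential, so it is the cathode: E°cell = +1.21 − (−0.33) = +1.54 V and n = 6.
Rearranging E = E° − (0.0592/n)·log Q gives log Q = 6(+1.54 − (+1.542))/0.0592 = −0.203.
The balanced reaction is 3 Pt²⁺(aq) + 2 In(s) → 3 Pt(s) + 2 In³⁺(aq), so Q = [In³⁺(aq)]^2 / [Pt²⁺(aq)]^3.
Substituting the known concentrations and solving, log [In³⁺(aq)] = 0.240 and [In³⁺(aq)] = 1.7 M.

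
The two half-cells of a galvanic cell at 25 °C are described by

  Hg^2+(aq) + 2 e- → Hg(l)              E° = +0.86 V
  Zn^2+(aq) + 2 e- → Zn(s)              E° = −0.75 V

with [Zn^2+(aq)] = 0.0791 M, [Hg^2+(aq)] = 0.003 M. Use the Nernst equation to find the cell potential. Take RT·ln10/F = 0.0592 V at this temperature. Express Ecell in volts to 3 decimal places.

The Hg²⁺/Hg couple has the more positive E°, so it is the cathode; Zn²⁺/Zn is the anode.
The standard potential is +0.86 − (−0.75) = +1.61 V and the balanced reaction transfers n = 2 electrons.
Balancing gives Hg^2+(aq) + Zn(s) → Hg(l) + Zn^2+(aq); hence Q = [Zn^2+(aq)] / [Hg^2+(aq)] = 26.4 (log Q = 1.421).
Applying E = E° − (RT ln10/nF)·log Q gives +1.61 − (0.0592/2)(1.421) = +1.568 V.

+1.568 V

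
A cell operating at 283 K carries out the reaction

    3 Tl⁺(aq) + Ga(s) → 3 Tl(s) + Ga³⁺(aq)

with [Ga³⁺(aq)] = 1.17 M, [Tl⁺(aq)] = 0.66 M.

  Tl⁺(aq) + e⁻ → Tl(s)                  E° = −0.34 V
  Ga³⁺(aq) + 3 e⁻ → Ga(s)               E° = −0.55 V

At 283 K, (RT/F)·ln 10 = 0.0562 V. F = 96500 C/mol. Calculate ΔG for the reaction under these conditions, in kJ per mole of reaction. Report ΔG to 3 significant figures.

−57.5 kJ/mol

The standard cell potential is −0.34 − (−0.55) = +0.21 V, with n = 3 electrons in the balanced equation.
Here Q = [Ga³⁺(aq)] / [Tl⁺(aq)]^3 = 4.07 (log Q = 0.610), giving E = +0.21 − (0.0562/3)·(0.610) = +0.1986 V.
Finally ΔG = −nFE = −(3)(96500 C/mol)(+0.1986 V) = −57.5 kJ/mol.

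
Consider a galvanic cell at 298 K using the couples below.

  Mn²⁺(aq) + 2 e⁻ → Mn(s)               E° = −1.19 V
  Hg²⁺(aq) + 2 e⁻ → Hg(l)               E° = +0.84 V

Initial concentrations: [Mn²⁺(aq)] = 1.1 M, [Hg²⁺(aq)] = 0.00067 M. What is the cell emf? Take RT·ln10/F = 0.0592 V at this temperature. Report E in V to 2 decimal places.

Since E°(Hg²⁺/Hg) > E°(Mn²⁺/Mn), Hg²⁺/Hg serves as the cathode.
E°cell = +0.84 − (−1.19) = +2.03 V, with n = 2 electrons transferred.
For the overall reaction Hg²⁺(aq) + Mn(s) → Hg(l) + Mn²⁺(aq), Q = [Mn²⁺(aq)] / [Hg²⁺(aq)] = 1.64×10^3, giving log Q = 3.215.
Applying E = E° − (RT ln10/nF)·log Q gives +2.03 − (0.0592/2)(3.215) = +1.93 V.

+1.93 V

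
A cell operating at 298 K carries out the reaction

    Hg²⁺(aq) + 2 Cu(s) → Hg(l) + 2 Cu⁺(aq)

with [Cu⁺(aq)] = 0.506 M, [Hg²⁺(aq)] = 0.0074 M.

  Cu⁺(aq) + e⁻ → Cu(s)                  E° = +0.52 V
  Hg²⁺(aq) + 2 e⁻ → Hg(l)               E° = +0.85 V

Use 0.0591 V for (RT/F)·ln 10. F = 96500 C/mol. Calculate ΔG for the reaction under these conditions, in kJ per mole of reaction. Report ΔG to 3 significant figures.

−54.9 kJ/mol

The standard cell potential is +0.85 − (+0.52) = +0.33 V, with n = 2 electrons in the balanced equation.
The reaction quotient is [Cu⁺(aq)]^2 / [Hg²⁺(aq)] = 34.6; by Nernst, E = +0.33 − (0.0591/2)(1.539) = +0.2845 V.
Finally ΔG = −nFE = −(2)(96500 C/mol)(+0.2845 V) = −54.9 kJ/mol.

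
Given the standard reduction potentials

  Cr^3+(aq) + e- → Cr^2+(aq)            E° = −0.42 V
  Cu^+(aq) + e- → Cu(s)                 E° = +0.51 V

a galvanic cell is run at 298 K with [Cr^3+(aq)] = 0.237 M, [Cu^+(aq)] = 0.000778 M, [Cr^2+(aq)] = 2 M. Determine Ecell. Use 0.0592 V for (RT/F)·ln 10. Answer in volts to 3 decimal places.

Since E°(Cu⁺/Cu) > E°(Cr³⁺/Cr²⁺), Cu⁺/Cu serves as the cathode.
The standard potential is +0.51 − (−0.42) = +0.93 V and the balanced reaction transfers n = 1 electron.
Balancing gives Cu^+(aq) + Cr^2+(aq) → Cu(s) + Cr^3+(aq); hence Q = [Cr^3+(aq)] / ([Cu^+(aq)]·[Cr^2+(aq)]) = 152 (log Q = 2.183).
Applying E = E° − (RT ln10/nF)·log Q gives +0.93 − (0.0592/1)(2.183) = +0.801 V.

+0.801 V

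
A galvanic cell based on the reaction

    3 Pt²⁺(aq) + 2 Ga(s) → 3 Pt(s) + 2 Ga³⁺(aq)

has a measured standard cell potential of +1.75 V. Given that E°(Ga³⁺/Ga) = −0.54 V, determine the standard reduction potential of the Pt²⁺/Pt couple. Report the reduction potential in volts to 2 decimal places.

+1.21 V

In the reaction as written the Pt²⁺/Pt couple is reduced (cathode) and Ga³⁺/Ga is oxidized (anode), so E°cell = E°(Pt²⁺/Pt) − E°(Ga³⁺/Ga).
E°(Pt²⁺/Pt) = E°cell + E°(anode) = +1.75 + (−0.54) = +1.21 V.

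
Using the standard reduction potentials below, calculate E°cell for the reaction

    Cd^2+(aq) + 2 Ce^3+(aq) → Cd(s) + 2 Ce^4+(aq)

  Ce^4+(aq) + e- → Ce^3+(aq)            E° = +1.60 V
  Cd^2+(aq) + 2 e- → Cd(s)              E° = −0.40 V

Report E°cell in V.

Cd^2+(aq) gains electrons, so the Cd²⁺/Cd couple is the cathode; the Ce⁴⁺/Ce³⁺ couple is the anode.
E°cell = E°(cathode) − E°(anode) = −0.40 − (+1.60) = −2.00 V.

−2.00 V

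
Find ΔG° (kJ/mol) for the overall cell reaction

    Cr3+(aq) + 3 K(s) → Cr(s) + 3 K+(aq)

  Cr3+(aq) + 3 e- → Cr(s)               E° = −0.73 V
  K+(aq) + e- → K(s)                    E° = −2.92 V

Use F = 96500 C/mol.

In the reaction as written Cr3+(aq) is reduced, so the Cr³⁺/Cr couple is the cathode and K⁺/K is the anode.
E°cell = −0.73 − (−2.92) = +2.19 V; balancing electrons gives n = 3.
ΔG° = −nFE°cell = −(3)(96500)(+2.19) J/mol = −634 kJ/mol.

−634 kJ/mol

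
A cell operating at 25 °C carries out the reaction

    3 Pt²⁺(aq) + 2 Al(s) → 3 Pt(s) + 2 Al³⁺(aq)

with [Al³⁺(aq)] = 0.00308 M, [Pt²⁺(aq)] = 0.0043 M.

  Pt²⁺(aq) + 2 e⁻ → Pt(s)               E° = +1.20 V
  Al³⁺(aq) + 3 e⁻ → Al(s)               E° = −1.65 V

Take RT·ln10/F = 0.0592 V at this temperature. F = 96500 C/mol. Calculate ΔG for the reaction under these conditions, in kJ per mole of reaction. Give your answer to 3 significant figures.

With Pt²⁺/Pt reduced at the cathode, E°cell = +1.20 − (−1.65) = +2.85 V and n = 6.
The reaction quotient is [Al³⁺(aq)]^2 / [Pt²⁺(aq)]^3 = 119; by Nernst, E = +2.85 − (0.0592/6)(2.077) = +2.8295 V.
Finally ΔG = −nFE = −(6)(96500 C/mol)(+2.8295 V) = −1640 kJ/mol.

−1640 kJ/mol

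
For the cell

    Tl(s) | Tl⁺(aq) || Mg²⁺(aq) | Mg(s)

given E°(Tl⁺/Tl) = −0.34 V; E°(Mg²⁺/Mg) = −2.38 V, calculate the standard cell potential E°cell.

−2.04 V

By convention the left-hand electrode in cell notation is the anode (oxidation) and the right-hand electrode is the cathode (reduction).
E°cell = E°(right) − E°(left) = −2.38 − (−0.34) = −2.04 V.
The negative sign shows that, as written, the cell would require an external voltage to drive the reaction.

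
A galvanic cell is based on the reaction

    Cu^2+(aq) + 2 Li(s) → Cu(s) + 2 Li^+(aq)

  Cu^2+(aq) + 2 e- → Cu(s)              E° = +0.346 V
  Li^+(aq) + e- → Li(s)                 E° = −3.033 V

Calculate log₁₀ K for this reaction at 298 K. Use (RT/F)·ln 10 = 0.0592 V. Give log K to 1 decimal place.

The Cu²⁺/Cu couple is reduced (cathode); E°cell = +0.346 − (−3.033) = +3.379 V with n = 2.
At equilibrium E = 0, so log K = nE°cell / 0.0592 = (2)(+3.379) / 0.0592 = 114.2.

log K = 114.2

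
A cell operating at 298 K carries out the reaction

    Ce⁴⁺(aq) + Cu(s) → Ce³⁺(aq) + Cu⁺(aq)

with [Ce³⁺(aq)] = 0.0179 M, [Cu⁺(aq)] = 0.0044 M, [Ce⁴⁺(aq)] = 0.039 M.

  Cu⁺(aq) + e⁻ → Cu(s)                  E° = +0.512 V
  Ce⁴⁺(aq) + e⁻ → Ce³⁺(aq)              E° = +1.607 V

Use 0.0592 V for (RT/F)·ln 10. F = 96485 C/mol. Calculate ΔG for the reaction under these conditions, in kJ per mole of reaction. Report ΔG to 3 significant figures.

−121 kJ/mol

The standard cell potential is +1.607 − (+0.512) = +1.095 V, with n = 1 electron in the balanced equation.
Q = ([Ce³⁺(aq)]·[Cu⁺(aq)]) / [Ce⁴⁺(aq)] = 0.00202, so log Q = −2.695 and E = +1.095 − (0.0592/1)(−2.695) = +1.2545 V.
Then ΔG = −nFE = −1 × 96485 × +1.2545 J/mol = −121 kJ/mol.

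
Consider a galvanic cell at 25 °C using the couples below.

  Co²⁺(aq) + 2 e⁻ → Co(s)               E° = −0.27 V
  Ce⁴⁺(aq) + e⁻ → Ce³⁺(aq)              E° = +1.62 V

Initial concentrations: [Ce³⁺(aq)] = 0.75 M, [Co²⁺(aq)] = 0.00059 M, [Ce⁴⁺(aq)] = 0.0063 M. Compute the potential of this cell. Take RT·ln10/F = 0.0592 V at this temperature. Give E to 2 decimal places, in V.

+1.86 V

Since E°(Ce⁴⁺/Ce³⁺) > E°(Co²⁺/Co), Ce⁴⁺/Ce³⁺ serves as the cathode.
E°cell = E°cat − E°an = +1.62 − (−0.27) = +1.89 V; n = 2.
For the overall reaction 2 Ce⁴⁺(aq) + Co(s) → 2 Ce³⁺(aq) + Co²⁺(aq), Q = ([Ce³⁺(aq)]^2·[Co²⁺(aq)]) / [Ce⁴⁺(aq)]^2 = 8.36, giving log Q = 0.922.
Applying E = E° − (RT ln10/nF)·log Q gives +1.89 − (0.0592/2)(0.922) = +1.86 V.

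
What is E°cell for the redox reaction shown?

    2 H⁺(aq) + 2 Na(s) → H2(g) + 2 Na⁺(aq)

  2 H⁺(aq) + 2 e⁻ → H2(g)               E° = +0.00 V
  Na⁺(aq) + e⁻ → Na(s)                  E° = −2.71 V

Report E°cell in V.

+2.71 V

In the reaction as written, H⁺(aq) is reduced (cathode) and Na⁺(aq) is produced by oxidation at the anode.
E°cell = E°(cathode) − E°(anode) = +0.00 − (−2.71) = +2.71 V.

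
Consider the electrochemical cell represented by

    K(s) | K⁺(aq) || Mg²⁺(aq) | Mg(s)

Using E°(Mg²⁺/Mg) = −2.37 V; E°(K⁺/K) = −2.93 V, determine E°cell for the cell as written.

By convention the left-hand electrode in cell notation is the anode (oxidation) and the right-hand electrode is the cathode (reduction).
E°cell = E°(right) − E°(left) = −2.37 − (−2.93) = +0.56 V.

+0.56 V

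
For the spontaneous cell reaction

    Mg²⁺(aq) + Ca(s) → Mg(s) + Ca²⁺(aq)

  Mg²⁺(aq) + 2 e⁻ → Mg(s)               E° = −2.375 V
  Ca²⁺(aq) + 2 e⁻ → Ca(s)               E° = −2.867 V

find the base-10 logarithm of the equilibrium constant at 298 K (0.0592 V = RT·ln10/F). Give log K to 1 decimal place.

The Mg²⁺/Mg couple is reduced (cathode); E°cell = −2.375 − (−2.867) = +0.492 V with n = 2.
At equilibrium E = 0, so log K = nE°cell / 0.0592 = (2)(+0.492) / 0.0592 = 16.6.

log K = 16.6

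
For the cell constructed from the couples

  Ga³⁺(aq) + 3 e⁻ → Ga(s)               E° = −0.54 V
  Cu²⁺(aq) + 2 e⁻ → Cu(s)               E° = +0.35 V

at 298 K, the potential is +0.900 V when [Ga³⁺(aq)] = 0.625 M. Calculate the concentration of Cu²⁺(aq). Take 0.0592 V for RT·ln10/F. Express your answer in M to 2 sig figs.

1.6 M

Cu²⁺/Cu is the cathode (higher E°); E°cell = +0.35 − (−0.54) = +0.89 V with n = 6.
Since E = E° − (0.0592/n)·log Q, log Q = n(E° − E)/0.0592 = −1.014.
The balanced reaction is 3 Cu²⁺(aq) + 2 Ga(s) → 3 Cu(s) + 2 Ga³⁺(aq), so Q = [Ga³⁺(aq)]^2 / [Cu²⁺(aq)]^3.
Isolating [Cu²⁺(aq)] in Q = 10^{−1.014} yields log [Cu²⁺(aq)] = 0.202, i.e. 1.6 M.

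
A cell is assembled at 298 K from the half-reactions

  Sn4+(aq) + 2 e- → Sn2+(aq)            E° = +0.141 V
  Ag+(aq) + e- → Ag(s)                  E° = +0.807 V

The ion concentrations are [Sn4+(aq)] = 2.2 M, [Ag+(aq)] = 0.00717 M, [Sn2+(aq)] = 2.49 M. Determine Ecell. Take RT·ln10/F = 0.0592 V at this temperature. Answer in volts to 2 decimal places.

+0.54 V

Ag⁺/Ag is reduced (cathode, E° = +0.807 V) and Sn⁴⁺/Sn²⁺ is oxidized (anode).
The standard potential is +0.807 − (+0.141) = +0.666 V and the balanced reaction transfers n = 2 electrons.
The balanced reaction is 2 Ag+(aq) + Sn2+(aq) → 2 Ag(s) + Sn4+(aq), so Q = [Sn4+(aq)] / ([Ag+(aq)]^2·[Sn2+(aq)]) = 1.72×10^4 and log Q = 4.235.
Applying E = E° − (RT ln10/nF)·log Q gives +0.666 − (0.0592/2)(4.235) = +0.54 V.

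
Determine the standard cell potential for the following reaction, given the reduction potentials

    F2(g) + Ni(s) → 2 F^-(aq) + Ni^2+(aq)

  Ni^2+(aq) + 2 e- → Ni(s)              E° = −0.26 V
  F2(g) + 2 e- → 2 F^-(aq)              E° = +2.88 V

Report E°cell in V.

+3.14 V

In the reaction as written, F2(g) is reduced (cathode) and Ni^2+(aq) is produced by oxidation at the anode.
E°cell = E°(cathode) − E°(anode) = +2.88 − (−0.26) = +3.14 V.
The positive value indicates the reaction is spontaneous as written.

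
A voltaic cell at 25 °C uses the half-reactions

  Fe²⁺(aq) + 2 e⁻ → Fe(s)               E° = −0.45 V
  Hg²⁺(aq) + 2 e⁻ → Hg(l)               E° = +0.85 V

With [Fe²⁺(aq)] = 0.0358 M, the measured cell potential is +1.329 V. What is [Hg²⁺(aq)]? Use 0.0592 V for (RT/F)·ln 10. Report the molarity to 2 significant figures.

The Hg²⁺/Hg couple has the larger reduction potential, so it is the cathode: E°cell = +0.85 − (−0.45) = +1.30 V and n = 2.
Rearranging E = E° − (0.0592/n)·log Q gives log Q = 2(+1.30 − (+1.329))/0.0592 = −0.980.
The balanced reaction is Hg²⁺(aq) + Fe(s) → Hg(l) + Fe²⁺(aq), so Q = [Fe²⁺(aq)] / [Hg²⁺(aq)].
Substituting the known concentrations and solving, log [Hg²⁺(aq)] = −0.466 and [Hg²⁺(aq)] = 0.34 M.

0.34 M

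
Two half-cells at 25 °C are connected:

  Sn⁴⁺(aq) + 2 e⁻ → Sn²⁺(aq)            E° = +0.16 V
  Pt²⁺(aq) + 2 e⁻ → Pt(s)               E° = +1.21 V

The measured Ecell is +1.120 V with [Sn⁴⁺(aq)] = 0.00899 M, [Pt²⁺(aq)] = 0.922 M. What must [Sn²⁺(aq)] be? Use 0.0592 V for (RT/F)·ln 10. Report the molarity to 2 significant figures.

Pt²⁺/Pt is the cathode (higher E°); E°cell = +1.21 − (+0.16) = +1.05 V with n = 2.
Since E = E° − (0.0592/n)·log Q, log Q = n(E° − E)/0.0592 = −2.365.
Balancing electrons gives Pt²⁺(aq) + Sn²⁺(aq) → Pt(s) + Sn⁴⁺(aq); thus Q = [Sn⁴⁺(aq)] / ([Pt²⁺(aq)]·[Sn²⁺(aq)]).
Solving for the unknown gives log [Sn²⁺(aq)] = 0.354, so [Sn²⁺(aq)] ≈ 2.3 M.

2.3 M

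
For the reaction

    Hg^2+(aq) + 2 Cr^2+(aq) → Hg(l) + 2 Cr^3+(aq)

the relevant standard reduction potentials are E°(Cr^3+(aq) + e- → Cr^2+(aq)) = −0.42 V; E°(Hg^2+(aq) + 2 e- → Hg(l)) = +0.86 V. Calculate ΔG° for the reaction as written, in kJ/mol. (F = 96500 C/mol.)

−247 kJ/mol

In the reaction as written Hg^2+(aq) is reduced, so the Hg²⁺/Hg couple is the cathode and Cr³⁺/Cr²⁺ is the anode.
E°cell = +0.86 − (−0.42) = +1.28 V; balancing electrons gives n = 2.
ΔG° = −nFE°cell = −(2)(96500)(+1.28) J/mol = −247 kJ/mol.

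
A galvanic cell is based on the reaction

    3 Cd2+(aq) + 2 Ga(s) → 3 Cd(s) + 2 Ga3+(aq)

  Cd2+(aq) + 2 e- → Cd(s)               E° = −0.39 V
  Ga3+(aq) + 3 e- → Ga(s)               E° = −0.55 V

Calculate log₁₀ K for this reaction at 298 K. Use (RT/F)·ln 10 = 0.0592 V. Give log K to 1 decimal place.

The Cd²⁺/Cd couple is reduced (cathode); E°cell = −0.39 − (−0.55) = +0.16 V with n = 6.
At equilibrium E = 0, so log K = nE°cell / 0.0592 = (6)(+0.16) / 0.0592 = 16.2.

log K = 16.2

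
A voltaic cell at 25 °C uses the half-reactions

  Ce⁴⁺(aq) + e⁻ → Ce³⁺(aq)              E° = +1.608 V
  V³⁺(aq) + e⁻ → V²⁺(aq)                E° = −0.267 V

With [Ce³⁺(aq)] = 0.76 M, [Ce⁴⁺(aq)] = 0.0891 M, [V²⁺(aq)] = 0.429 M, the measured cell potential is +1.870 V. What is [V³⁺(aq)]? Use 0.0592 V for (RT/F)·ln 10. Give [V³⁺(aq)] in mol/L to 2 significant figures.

0.061 M

Ce⁴⁺/Ce³⁺ is the cathode (higher E°); E°cell = +1.608 − (−0.267) = +1.875 V with n = 1.
Rearranging E = E° − (0.0592/n)·log Q gives log Q = 1(+1.875 − (+1.870))/0.0592 = 0.084.
Balancing electrons gives Ce⁴⁺(aq) + V²⁺(aq) → Ce³⁺(aq) + V³⁺(aq); thus Q = ([Ce³⁺(aq)]·[V³⁺(aq)]) / ([Ce⁴⁺(aq)]·[V²⁺(aq)]).
Isolating [V³⁺(aq)] in Q = 10^{0.084} yields log [V³⁺(aq)] = −1.214, i.e. 0.061 M.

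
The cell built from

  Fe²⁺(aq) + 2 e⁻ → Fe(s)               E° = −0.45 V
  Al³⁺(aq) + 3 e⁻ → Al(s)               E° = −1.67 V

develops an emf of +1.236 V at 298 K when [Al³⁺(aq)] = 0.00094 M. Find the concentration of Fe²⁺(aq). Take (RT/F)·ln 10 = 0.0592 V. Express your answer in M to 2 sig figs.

0.033 M

With Fe²⁺/Fe at the cathode and Al³⁺/Al at the anode, E°cell = −0.45 − (−1.67) = +1.22 V (n = 6).
Rearranging E = E° − (0.0592/n)·log Q gives log Q = 6(+1.22 − (+1.236))/0.0592 = −1.622.
For 3 Fe²⁺(aq) + 2 Al(s) → 3 Fe(s) + 2 Al³⁺(aq), the reaction quotient is Q = [Al³⁺(aq)]^2 / [Fe²⁺(aq)]^3.
Solving for the unknown gives log [Fe²⁺(aq)] = −1.477, so [Fe²⁺(aq)] ≈ 0.033 M.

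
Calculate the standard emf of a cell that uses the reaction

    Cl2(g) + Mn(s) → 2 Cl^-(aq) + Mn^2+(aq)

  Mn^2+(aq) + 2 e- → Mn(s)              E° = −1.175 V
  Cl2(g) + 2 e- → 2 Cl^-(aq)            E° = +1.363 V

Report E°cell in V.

+2.538 V

In the reaction as written, Cl2(g) is reduced (cathode) and Mn^2+(aq) is produced by oxidation at the anode.
E°cell = E°(cathode) − E°(anode) = +1.363 − (−1.175) = +2.538 V.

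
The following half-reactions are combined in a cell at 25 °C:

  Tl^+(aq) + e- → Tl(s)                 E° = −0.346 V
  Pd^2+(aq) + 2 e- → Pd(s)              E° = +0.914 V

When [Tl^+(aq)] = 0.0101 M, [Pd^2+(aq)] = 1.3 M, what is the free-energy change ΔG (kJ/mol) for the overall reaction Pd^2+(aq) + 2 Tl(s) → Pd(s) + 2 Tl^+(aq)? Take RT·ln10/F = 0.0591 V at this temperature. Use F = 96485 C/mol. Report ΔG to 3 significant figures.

−267 kJ/mol

E°cell = +0.914 − (−0.346) = +1.260 V; the balanced reaction transfers n = 2 electrons.
Q = [Tl^+(aq)]^2 / [Pd^2+(aq)] = 7.85×10^−5, so log Q = −4.105 and E = +1.260 − (0.0591/2)(−4.105) = +1.3813 V.
Then ΔG = −nFE = −2 × 96485 × +1.3813 J/mol = −267 kJ/mol.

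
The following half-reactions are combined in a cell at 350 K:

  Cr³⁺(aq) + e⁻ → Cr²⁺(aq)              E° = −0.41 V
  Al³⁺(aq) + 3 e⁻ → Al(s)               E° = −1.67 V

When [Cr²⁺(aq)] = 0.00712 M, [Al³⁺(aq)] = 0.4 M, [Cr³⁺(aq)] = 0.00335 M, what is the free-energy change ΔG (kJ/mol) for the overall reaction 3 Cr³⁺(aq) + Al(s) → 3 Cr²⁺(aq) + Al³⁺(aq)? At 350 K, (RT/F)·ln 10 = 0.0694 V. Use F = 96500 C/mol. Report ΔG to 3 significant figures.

−361 kJ/mol

E°cell = −0.41 − (−1.67) = +1.26 V; the balanced reaction transfers n = 3 electrons.
Here Q = ([Cr²⁺(aq)]^3·[Al³⁺(aq)]) / [Cr³⁺(aq)]^3 = 3.84 (log Q = 0.584), giving E = +1.26 − (0.0694/3)·(0.584) = +1.2465 V.
Then ΔG = −nFE = −3 × 96500 × +1.2465 J/mol = −361 kJ/mol.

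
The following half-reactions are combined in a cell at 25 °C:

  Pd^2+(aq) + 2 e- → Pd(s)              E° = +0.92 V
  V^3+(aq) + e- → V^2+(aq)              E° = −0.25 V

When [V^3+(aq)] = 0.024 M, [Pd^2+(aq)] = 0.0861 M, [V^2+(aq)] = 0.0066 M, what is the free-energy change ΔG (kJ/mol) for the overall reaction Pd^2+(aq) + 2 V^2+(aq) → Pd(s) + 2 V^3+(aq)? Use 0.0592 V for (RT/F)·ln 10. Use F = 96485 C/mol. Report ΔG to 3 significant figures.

−213 kJ/mol

The standard cell potential is +0.92 − (−0.25) = +1.17 V, with n = 2 electrons in the balanced equation.
The reaction quotient is [V^3+(aq)]^2 / ([Pd^2+(aq)]·[V^2+(aq)]^2) = 154; by Nernst, E = +1.17 − (0.0592/2)(2.186) = +1.1053 V.
ΔG = −nFE = −(2)(96485)(+1.1053) J/mol = −213 kJ/mol.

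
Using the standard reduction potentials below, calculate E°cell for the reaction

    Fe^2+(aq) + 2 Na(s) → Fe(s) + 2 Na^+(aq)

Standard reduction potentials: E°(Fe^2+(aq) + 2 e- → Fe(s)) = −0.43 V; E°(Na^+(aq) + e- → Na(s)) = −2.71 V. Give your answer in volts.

+2.28 V

In the reaction as written, Fe^2+(aq) is reduced (cathode) and Na^+(aq) is produced by oxidation at the anode.
E°cell = E°(cathode) − E°(anode) = −0.43 − (−2.71) = +2.28 V.
The positive value indicates the reaction is spontaneous as written.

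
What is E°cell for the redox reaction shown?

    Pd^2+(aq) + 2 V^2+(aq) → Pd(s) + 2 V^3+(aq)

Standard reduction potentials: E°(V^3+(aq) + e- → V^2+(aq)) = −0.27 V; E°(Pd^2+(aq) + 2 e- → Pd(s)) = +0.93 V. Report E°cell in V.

Pd^2+(aq) gains electrons, so the Pd²⁺/Pd couple is the cathode; the V³⁺/V²⁺ couple is the anode.
E°cell = E°(cathode) − E°(anode) = +0.93 − (−0.27) = +1.20 V.
The positive value indicates the reaction is spontaneous as written.

+1.20 V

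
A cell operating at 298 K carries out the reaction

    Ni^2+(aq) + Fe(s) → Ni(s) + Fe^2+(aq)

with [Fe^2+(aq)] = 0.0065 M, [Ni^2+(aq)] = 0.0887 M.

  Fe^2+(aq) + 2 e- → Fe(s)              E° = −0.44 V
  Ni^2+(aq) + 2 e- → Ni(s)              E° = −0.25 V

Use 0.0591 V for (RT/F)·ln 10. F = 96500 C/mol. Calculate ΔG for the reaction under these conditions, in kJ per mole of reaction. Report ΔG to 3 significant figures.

The standard cell potential is −0.25 − (−0.44) = +0.19 V, with n = 2 electrons in the balanced equation.
Here Q = [Fe^2+(aq)] / [Ni^2+(aq)] = 0.0733 (log Q = −1.135), giving E = +0.19 − (0.0591/2)·(−1.135) = +0.2235 V.
ΔG = −nFE = −(2)(96500)(+0.2235) J/mol = −43.1 kJ/mol.

−43.1 kJ/mol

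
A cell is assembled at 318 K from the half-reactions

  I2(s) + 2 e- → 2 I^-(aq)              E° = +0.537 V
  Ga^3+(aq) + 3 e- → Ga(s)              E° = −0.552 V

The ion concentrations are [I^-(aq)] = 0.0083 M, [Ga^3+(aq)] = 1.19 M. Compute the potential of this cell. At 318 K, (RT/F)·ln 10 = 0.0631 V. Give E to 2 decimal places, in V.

+1.22 V

The I₂/I⁻ couple has the more positive E°, so it is the cathode; Ga³⁺/Ga is the anode.
E°cell = E°cat − E°an = +0.537 − (−0.552) = +1.089 V; n = 6.
Balancing gives 3 I2(s) + 2 Ga(s) → 6 I^-(aq) + 2 Ga^3+(aq); hence Q = [I^-(aq)]^6·[Ga^3+(aq)]^2 = 4.63×10^−13 (log Q = −12.334).
Applying E = E° − (RT ln10/nF)·log Q gives +1.089 − (0.0631/6)(−12.334) = +1.22 V.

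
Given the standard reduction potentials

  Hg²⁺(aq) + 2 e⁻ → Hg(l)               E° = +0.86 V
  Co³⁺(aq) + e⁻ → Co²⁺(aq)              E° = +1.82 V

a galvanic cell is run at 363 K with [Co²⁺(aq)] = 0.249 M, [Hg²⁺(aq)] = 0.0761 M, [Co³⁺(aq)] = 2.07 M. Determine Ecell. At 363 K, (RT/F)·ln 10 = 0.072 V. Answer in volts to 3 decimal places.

Co³⁺/Co²⁺ is reduced (cathode, E° = +1.82 V) and Hg²⁺/Hg is oxidized (anode).
The standard potential is +1.82 − (+0.86) = +0.96 V and the balanced reaction transfers n = 2 electrons.
Balancing gives 2 Co³⁺(aq) + Hg(l) → 2 Co²⁺(aq) + Hg²⁺(aq); hence Q = ([Co²⁺(aq)]^2·[Hg²⁺(aq)]) / [Co³⁺(aq)]^2 = 0.0011 (log Q = −2.958).
By the Nernst equation, E = +0.96 − (0.072/2)·(−2.958) = +1.066 V.

+1.066 V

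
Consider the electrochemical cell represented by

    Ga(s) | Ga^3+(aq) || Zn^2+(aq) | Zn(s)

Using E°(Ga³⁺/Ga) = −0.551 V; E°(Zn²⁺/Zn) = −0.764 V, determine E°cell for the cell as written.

By convention the left-hand electrode in cell notation is the anode (oxidation) and the right-hand electrode is the cathode (reduction).
E°cell = E°(right) − E°(left) = −0.764 − (−0.551) = −0.213 V.
The negative sign shows that, as written, the cell would require an external voltage to drive the reaction.

−0.213 V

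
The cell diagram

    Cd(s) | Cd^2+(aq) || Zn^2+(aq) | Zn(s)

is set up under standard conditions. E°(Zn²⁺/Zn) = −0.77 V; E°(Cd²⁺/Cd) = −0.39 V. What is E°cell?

−0.38 V

By convention the left-hand electrode in cell notation is the anode (oxidation) and the right-hand electrode is the cathode (reduction).
E°cell = E°(right) − E°(left) = −0.77 − (−0.39) = −0.38 V.
The negative sign shows that, as written, the cell would require an external voltage to drive the reaction.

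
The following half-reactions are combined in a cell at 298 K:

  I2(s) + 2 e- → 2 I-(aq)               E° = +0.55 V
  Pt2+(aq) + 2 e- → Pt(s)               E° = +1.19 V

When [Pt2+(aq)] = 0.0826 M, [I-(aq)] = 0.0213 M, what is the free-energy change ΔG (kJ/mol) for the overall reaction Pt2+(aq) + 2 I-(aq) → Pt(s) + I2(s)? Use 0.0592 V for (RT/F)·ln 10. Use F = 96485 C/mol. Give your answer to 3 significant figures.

E°cell = +1.19 − (+0.55) = +0.64 V; the balanced reaction transfers n = 2 electrons.
Q = 1 / ([Pt2+(aq)]·[I-(aq)]^2) = 2.67×10^4, so log Q = 4.426 and E = +0.64 − (0.0592/2)(4.426) = +0.5090 V.
Finally ΔG = −nFE = −(2)(96485 C/mol)(+0.5090 V) = −98.2 kJ/mol.

−98.2 kJ/mol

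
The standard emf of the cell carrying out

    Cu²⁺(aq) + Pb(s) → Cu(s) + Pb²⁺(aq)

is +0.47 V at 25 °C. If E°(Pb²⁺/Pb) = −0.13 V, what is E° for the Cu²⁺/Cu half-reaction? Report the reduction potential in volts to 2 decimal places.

+0.34 V

In the reaction as written the Cu²⁺/Cu couple is reduced (cathode) and Pb²⁺/Pb is oxidized (anode), so E°cell = E°(Cu²⁺/Cu) − E°(Pb²⁺/Pb).
E°(Cu²⁺/Cu) = E°cell + E°(anode) = +0.47 + (−0.13) = +0.34 V.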